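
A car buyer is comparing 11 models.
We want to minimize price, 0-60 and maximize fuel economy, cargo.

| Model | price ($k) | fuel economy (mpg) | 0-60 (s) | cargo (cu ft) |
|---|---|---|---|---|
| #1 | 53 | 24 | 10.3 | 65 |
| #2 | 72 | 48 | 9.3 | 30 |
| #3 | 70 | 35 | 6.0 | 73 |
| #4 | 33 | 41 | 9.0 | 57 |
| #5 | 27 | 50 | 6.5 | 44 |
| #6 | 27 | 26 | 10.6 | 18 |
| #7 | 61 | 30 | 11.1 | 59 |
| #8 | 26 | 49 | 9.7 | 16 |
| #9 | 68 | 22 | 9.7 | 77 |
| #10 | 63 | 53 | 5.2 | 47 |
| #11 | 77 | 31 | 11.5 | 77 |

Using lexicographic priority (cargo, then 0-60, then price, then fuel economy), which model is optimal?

#9

First maximize cargo: best is 77, kept {#9, #11}.
Then minimize 0-60: best is 9.7, kept {#9}.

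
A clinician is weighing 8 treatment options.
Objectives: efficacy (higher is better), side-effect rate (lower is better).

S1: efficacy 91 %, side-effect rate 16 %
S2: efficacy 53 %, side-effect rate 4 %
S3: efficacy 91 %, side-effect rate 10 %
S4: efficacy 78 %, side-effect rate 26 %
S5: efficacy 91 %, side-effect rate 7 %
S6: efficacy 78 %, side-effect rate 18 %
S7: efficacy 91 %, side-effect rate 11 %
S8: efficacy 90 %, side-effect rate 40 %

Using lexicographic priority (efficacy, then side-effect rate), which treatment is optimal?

First maximize efficacy: best is 91, kept {S1, S3, S5, S7}.
Then minimize side-effect rate: best is 7, kept {S5}.

S5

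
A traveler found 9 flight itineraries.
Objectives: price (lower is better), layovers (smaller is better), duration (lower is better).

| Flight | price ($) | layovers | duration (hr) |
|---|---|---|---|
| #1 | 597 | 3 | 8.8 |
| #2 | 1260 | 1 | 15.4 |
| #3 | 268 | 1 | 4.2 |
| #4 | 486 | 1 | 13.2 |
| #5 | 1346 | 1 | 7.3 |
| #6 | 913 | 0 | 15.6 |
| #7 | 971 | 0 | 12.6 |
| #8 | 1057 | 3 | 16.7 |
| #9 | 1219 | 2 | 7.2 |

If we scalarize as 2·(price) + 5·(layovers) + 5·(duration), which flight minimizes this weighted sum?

#1: 2·597 + 5·3 + 5·8.8 = 1253.0
#2: 2·1260 + 5·1 + 5·15.4 = 2602.0
#3: 2·268 + 5·1 + 5·4.2 = 562.0
#4: 2·486 + 5·1 + 5·13.2 = 1043.0
#5: 2·1346 + 5·1 + 5·7.3 = 2733.5
#6: 2·913 + 5·0 + 5·15.6 = 1904.0
#7: 2·971 + 5·0 + 5·12.6 = 2005.0
#8: 2·1057 + 5·3 + 5·16.7 = 2212.5
#9: 2·1219 + 5·2 + 5·7.2 = 2484.0
Lowest: #3 at 562.0.

#3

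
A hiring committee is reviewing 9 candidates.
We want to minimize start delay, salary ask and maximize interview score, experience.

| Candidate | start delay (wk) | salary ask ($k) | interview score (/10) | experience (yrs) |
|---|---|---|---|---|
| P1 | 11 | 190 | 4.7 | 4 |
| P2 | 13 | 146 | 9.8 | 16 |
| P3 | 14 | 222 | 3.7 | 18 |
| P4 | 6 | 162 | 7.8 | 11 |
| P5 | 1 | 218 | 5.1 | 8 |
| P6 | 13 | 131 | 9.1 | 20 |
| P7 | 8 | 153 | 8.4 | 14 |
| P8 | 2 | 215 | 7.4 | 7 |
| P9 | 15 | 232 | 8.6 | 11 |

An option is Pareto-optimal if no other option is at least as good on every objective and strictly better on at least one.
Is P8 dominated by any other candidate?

No

P1: worse on start delay (11 vs 2).
P2: worse on start delay (13 vs 2).
P3: worse on start delay (14 vs 2).
P4: worse on start delay (6 vs 2).
P5: worse on salary ask (218 vs 215).
P6: worse on start delay (13 vs 2).
P7: worse on start delay (8 vs 2).
P9: worse on start delay (15 vs 2).
No option is at least as good as P8 on every objective and strictly better on one.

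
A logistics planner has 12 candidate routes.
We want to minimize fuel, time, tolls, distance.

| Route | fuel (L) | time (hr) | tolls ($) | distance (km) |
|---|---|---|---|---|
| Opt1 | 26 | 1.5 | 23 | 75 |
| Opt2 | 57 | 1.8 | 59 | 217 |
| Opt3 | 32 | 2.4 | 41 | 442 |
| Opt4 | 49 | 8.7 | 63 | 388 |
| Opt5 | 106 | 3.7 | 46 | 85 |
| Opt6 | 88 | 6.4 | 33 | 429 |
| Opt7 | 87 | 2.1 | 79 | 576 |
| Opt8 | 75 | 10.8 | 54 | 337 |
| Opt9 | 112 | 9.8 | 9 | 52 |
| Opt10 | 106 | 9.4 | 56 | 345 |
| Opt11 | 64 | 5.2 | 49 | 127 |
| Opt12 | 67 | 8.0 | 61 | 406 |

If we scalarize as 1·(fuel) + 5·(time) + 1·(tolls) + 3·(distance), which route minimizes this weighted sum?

Opt1

Opt1: 1·26 + 5·1.5 + 1·23 + 3·75 = 281.5
Opt2: 1·57 + 5·1.8 + 1·59 + 3·217 = 776.0
Opt3: 1·32 + 5·2.4 + 1·41 + 3·442 = 1411.0
Opt4: 1·49 + 5·8.7 + 1·63 + 3·388 = 1319.5
Opt5: 1·106 + 5·3.7 + 1·46 + 3·85 = 425.5
Opt6: 1·88 + 5·6.4 + 1·33 + 3·429 = 1440.0
Opt7: 1·87 + 5·2.1 + 1·79 + 3·576 = 1904.5
Opt8: 1·75 + 5·10.8 + 1·54 + 3·337 = 1194.0
Opt9: 1·112 + 5·9.8 + 1·9 + 3·52 = 326.0
Opt10: 1·106 + 5·9.4 + 1·56 + 3·345 = 1244.0
Opt11: 1·64 + 5·5.2 + 1·49 + 3·127 = 520.0
Opt12: 1·67 + 5·8.0 + 1·61 + 3·406 = 1386.0
Lowest: Opt1 at 281.5.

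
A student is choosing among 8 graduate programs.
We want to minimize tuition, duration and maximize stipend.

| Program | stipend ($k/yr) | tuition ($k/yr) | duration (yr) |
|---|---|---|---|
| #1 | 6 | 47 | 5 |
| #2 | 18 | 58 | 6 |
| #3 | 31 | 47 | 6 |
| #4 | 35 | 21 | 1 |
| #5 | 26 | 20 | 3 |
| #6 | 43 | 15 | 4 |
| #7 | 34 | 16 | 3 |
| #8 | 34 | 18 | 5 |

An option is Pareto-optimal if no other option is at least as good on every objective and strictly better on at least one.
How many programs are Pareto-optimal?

#1: dominated by #4 (stipend 35≥6, tuition 21≤47, duration 1≤5).
#2: dominated by #3 (stipend 31≥18, tuition 47≤58, duration 6≤6).
#3: dominated by #4 (stipend 35≥31, tuition 21≤47, duration 1≤6).
#4: not dominated (best duration).
#5: dominated by #7 (stipend 34≥26, tuition 16≤20, duration 3≤3).
#6: not dominated (best stipend).
#7: not dominated.
#8: dominated by #6 (stipend 43≥34, tuition 15≤18, duration 4≤5).
Pareto-optimal: #4, #6, #7 → 3.

3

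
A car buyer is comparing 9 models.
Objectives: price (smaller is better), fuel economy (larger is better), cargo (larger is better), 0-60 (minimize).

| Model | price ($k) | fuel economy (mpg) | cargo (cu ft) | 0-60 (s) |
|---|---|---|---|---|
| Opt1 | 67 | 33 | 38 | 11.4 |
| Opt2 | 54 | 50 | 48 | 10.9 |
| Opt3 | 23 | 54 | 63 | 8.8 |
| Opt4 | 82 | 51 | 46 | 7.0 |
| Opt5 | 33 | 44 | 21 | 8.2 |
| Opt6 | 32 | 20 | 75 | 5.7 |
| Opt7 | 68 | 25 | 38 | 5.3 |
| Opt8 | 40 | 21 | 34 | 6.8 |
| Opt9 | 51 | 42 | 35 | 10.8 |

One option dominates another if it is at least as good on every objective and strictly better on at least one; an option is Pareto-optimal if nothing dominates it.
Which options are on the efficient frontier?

Opt1: dominated by Opt2 (price 54≤67, fuel economy 50≥33, cargo 48≥38, 0-60 10.9≤11.4).
Opt2: dominated by Opt3 (price 23≤54, fuel economy 54≥50, cargo 63≥48, 0-60 8.8≤10.9).
Opt3: not dominated (best price).
Opt4: not dominated.
Opt5: not dominated.
Opt6: not dominated (best cargo).
Opt7: not dominated (best 0-60).
Opt8: not dominated.
Opt9: dominated by Opt3 (price 23≤51, fuel economy 54≥42, cargo 63≥35, 0-60 8.8≤10.8).

Opt3, Opt4, Opt5, Opt6, Opt7, Opt8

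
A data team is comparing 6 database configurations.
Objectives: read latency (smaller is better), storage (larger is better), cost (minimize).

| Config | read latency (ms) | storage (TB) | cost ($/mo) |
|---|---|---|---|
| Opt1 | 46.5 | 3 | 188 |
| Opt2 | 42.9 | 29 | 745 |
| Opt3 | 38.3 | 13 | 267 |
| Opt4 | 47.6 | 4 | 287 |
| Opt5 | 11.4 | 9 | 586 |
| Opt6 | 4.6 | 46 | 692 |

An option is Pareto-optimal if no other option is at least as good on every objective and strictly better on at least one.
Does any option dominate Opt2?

Opt6 vs Opt2: read latency 4.6≤42.9, storage 46≥29, cost 692≤745 — Opt6 is at least as good on every objective and strictly better on at least one, so Opt6 dominates Opt2.

Yes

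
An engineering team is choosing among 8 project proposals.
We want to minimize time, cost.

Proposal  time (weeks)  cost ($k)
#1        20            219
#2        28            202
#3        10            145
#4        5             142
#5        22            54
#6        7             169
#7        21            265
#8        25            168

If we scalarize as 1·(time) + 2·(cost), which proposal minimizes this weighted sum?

#5

#1: 1·20 + 2·219 = 458
#2: 1·28 + 2·202 = 432
#3: 1·10 + 2·145 = 300
#4: 1·5 + 2·142 = 289
#5: 1·22 + 2·54 = 130
#6: 1·7 + 2·169 = 345
#7: 1·21 + 2·265 = 551
#8: 1·25 + 2·168 = 361
Lowest: #5 at 130.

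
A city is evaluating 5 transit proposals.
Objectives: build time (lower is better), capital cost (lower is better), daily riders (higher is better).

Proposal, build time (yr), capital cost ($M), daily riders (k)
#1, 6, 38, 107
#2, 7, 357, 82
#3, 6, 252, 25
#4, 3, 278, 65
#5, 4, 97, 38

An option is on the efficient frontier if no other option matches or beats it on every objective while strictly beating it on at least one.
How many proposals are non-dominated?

3

#1: not dominated (best capital cost).
#2: dominated by #1 (build time 6≤7, capital cost 38≤357, daily riders 107≥82).
#3: dominated by #1 (build time 6≤6, capital cost 38≤252, daily riders 107≥25).
#4: not dominated (best build time).
#5: not dominated.
Pareto-optimal: #1, #4, #5 → 3.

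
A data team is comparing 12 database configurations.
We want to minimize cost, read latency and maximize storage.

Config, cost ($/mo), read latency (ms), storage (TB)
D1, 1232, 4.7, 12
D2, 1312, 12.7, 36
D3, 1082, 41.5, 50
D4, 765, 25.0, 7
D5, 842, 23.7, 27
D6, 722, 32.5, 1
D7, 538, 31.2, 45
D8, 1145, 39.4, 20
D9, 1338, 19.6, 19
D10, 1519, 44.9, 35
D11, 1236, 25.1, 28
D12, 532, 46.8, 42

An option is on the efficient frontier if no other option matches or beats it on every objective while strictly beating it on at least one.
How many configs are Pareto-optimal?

8

D1: not dominated (best read latency).
D2: not dominated.
D3: not dominated (best storage).
D4: not dominated.
D5: not dominated.
D6: dominated by D7 (cost 538≤722, read latency 31.2≤32.5, storage 45≥1).
D7: not dominated.
D8: dominated by D5 (cost 842≤1145, read latency 23.7≤39.4, storage 27≥20).
D9: dominated by D2 (cost 1312≤1338, read latency 12.7≤19.6, storage 36≥19).
D10: dominated by D2 (cost 1312≤1519, read latency 12.7≤44.9, storage 36≥35).
D11: not dominated.
D12: not dominated (best cost).
Pareto-optimal: D1, D2, D3, D4, D5, D7, D11, D12 → 8.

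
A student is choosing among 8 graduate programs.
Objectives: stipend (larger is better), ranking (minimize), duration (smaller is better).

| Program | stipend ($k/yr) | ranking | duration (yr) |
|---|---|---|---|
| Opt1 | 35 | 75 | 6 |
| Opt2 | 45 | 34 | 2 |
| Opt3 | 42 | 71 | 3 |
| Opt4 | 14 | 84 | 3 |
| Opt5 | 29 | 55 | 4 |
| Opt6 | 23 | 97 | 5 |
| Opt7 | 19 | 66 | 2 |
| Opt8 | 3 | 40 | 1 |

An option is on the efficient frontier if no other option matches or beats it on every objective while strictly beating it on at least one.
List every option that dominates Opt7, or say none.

Opt2

Opt2: stipend 45≥19, ranking 34≤66, duration 2≤2 — dominates Opt7.
Others (Opt1, Opt3, Opt4, Opt5, Opt6, Opt8) are each worse than Opt7 on at least one objective.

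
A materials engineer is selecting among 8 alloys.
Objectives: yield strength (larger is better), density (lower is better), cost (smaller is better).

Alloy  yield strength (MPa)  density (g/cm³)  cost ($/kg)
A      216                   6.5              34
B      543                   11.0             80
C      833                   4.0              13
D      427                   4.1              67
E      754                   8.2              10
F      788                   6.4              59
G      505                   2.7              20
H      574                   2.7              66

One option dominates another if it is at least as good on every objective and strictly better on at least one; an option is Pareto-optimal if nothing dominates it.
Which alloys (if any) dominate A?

C, G

C: yield strength 833≥216, density 4.0≤6.5, cost 13≤34 — dominates A.
G: yield strength 505≥216, density 2.7≤6.5, cost 20≤34 — dominates A.
Others (B, D, E, F, H) are each worse than A on at least one objective.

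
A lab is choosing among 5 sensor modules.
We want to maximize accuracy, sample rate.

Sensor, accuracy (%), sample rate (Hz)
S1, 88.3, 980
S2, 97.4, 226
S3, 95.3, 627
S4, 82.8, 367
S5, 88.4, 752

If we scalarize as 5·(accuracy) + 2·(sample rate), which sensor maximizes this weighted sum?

S1

S1: 5·88.3 + 2·980 = 2401.5
S2: 5·97.4 + 2·226 = 939.0
S3: 5·95.3 + 2·627 = 1730.5
S4: 5·82.8 + 2·367 = 1148.0
S5: 5·88.4 + 2·752 = 1946.0
Highest: S1 at 2401.5.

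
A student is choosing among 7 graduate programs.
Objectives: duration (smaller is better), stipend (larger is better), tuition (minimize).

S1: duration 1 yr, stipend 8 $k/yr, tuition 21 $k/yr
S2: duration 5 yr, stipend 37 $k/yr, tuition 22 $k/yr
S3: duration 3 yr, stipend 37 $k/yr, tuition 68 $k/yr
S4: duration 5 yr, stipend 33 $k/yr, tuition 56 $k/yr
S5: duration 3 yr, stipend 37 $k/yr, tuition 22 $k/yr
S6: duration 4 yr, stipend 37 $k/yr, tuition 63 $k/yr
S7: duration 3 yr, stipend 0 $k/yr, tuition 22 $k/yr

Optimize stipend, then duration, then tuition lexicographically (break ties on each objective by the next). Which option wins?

First maximize stipend: best is 37, kept {S2, S3, S5, S6}.
Then minimize duration: best is 3, kept {S3, S5}.
Then minimize tuition: best is 22, kept {S5}.

S5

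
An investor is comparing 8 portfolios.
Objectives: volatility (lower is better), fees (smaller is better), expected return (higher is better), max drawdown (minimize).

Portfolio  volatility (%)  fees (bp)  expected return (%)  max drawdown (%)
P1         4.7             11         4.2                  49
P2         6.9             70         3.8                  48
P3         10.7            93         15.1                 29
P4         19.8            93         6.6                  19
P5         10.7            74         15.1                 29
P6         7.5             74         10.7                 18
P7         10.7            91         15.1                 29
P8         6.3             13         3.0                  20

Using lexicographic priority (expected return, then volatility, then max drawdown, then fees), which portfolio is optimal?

P5

First maximize expected return: best is 15.1, kept {P3, P5, P7}.
Then minimize volatility: best is 10.7, kept {P3, P5, P7}.
Then minimize max drawdown: best is 29, kept {P3, P5, P7}.
Then minimize fees: best is 74, kept {P5}.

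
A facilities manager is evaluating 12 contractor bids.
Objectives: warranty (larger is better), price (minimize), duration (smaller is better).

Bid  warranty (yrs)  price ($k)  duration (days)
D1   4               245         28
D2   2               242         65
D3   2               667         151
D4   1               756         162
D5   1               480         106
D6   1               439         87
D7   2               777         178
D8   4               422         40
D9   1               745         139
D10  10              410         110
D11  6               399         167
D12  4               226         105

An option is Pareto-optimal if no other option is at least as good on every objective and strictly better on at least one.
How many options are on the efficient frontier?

5

D1: not dominated (best duration).
D2: not dominated.
D3: dominated by D1 (warranty 4≥2, price 245≤667, duration 28≤151).
D4: dominated by D1 (warranty 4≥1, price 245≤756, duration 28≤162).
D5: dominated by D1 (warranty 4≥1, price 245≤480, duration 28≤106).
D6: dominated by D1 (warranty 4≥1, price 245≤439, duration 28≤87).
D7: dominated by D1 (warranty 4≥2, price 245≤777, duration 28≤178).
D8: dominated by D1 (warranty 4≥4, price 245≤422, duration 28≤40).
D9: dominated by D1 (warranty 4≥1, price 245≤745, duration 28≤139).
D10: not dominated (best warranty).
D11: not dominated.
D12: not dominated (best price).
Pareto-optimal: D1, D2, D10, D11, D12 → 5.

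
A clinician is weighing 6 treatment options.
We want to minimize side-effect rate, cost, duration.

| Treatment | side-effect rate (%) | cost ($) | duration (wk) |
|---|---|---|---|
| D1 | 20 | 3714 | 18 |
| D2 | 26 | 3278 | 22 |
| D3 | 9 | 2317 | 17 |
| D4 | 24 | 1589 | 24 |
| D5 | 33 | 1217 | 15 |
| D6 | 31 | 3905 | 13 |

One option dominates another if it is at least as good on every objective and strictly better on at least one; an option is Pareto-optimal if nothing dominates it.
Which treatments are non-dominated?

D1: dominated by D3 (side-effect rate 9≤20, cost 2317≤3714, duration 17≤18).
D2: dominated by D3 (side-effect rate 9≤26, cost 2317≤3278, duration 17≤22).
D3: not dominated (best side-effect rate).
D4: not dominated.
D5: not dominated (best cost).
D6: not dominated (best duration).

D3, D4, D5, D6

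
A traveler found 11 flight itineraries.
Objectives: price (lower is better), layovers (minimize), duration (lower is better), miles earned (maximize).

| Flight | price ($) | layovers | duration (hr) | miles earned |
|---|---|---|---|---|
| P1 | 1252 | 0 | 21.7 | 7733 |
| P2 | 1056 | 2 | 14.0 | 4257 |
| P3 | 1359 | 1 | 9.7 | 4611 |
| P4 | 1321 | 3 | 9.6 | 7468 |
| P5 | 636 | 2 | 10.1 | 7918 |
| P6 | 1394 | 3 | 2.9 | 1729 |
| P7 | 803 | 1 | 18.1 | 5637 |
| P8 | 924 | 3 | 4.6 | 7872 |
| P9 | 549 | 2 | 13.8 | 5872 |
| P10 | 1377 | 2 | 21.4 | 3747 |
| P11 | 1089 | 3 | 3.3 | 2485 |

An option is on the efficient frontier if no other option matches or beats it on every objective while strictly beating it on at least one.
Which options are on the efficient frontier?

P1: not dominated (best layovers).
P2: dominated by P5 (price 636≤1056, layovers 2≤2, duration 10.1≤14.0, miles earned 7918≥4257).
P3: not dominated.
P4: dominated by P8 (price 924≤1321, layovers 3≤3, duration 4.6≤9.6, miles earned 7872≥7468).
P5: not dominated (best miles earned).
P6: not dominated (best duration).
P7: not dominated.
P8: not dominated.
P9: not dominated (best price).
P10: dominated by P2 (price 1056≤1377, layovers 2≤2, duration 14.0≤21.4, miles earned 4257≥3747).
P11: not dominated.

P1, P3, P5, P6, P7, P8, P9, P11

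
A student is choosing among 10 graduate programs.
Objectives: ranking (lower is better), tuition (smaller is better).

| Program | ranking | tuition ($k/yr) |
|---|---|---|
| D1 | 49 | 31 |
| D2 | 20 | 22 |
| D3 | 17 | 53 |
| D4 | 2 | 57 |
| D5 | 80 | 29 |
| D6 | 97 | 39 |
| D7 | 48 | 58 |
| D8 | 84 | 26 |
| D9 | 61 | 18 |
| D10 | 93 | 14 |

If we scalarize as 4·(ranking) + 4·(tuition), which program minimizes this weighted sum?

D1: 4·49 + 4·31 = 320
D2: 4·20 + 4·22 = 168
D3: 4·17 + 4·53 = 280
D4: 4·2 + 4·57 = 236
D5: 4·80 + 4·29 = 436
D6: 4·97 + 4·39 = 544
D7: 4·48 + 4·58 = 424
D8: 4·84 + 4·26 = 440
D9: 4·61 + 4·18 = 316
D10: 4·93 + 4·14 = 428
Lowest: D2 at 168.

D2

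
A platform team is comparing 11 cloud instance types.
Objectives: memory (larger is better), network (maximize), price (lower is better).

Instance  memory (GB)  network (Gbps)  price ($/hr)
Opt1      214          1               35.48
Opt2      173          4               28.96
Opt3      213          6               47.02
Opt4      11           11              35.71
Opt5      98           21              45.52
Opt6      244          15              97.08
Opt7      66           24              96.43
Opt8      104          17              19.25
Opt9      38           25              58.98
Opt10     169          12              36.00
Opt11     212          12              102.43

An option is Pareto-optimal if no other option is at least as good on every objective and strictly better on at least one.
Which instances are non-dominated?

Opt1: not dominated.
Opt2: not dominated.
Opt3: not dominated.
Opt4: dominated by Opt8 (memory 104≥11, network 17≥11, price 19.25≤35.71).
Opt5: not dominated.
Opt6: not dominated (best memory).
Opt7: not dominated.
Opt8: not dominated (best price).
Opt9: not dominated (best network).
Opt10: not dominated.
Opt11: dominated by Opt6 (memory 244≥212, network 15≥12, price 97.08≤102.43).

Opt1, Opt2, Opt3, Opt5, Opt6, Opt7, Opt8, Opt9, Opt10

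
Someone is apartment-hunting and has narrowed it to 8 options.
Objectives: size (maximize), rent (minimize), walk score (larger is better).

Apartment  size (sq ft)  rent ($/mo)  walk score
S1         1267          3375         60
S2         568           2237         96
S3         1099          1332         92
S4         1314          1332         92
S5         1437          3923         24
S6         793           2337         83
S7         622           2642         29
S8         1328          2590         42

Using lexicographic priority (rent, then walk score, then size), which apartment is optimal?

First minimize rent: best is 1332, kept {S3, S4}.
Then maximize walk score: best is 92, kept {S3, S4}.
Then maximize size: best is 1314, kept {S4}.

S4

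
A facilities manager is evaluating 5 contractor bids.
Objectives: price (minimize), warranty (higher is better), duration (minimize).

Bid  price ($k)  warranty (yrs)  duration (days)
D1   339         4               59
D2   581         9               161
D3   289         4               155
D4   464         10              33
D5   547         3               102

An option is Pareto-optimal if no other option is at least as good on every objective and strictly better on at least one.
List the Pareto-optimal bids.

D1, D3, D4

D1: not dominated.
D2: dominated by D4 (price 464≤581, warranty 10≥9, duration 33≤161).
D3: not dominated (best price).
D4: not dominated (best warranty).
D5: dominated by D1 (price 339≤547, warranty 4≥3, duration 59≤102).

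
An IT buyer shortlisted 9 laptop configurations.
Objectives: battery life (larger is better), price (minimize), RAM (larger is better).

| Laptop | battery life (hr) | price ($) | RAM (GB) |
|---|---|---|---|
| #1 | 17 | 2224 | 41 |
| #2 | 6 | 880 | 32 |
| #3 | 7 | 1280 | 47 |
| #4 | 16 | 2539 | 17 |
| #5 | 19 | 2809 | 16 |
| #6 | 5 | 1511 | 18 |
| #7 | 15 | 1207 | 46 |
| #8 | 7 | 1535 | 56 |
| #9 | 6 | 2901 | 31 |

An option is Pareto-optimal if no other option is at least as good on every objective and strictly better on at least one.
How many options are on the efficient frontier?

#1: not dominated.
#2: not dominated (best price).
#3: not dominated.
#4: dominated by #1 (battery life 17≥16, price 2224≤2539, RAM 41≥17).
#5: not dominated (best battery life).
#6: dominated by #2 (battery life 6≥5, price 880≤1511, RAM 32≥18).
#7: not dominated.
#8: not dominated (best RAM).
#9: dominated by #1 (battery life 17≥6, price 2224≤2901, RAM 41≥31).
Pareto-optimal: #1, #2, #3, #5, #7, #8 → 6.

6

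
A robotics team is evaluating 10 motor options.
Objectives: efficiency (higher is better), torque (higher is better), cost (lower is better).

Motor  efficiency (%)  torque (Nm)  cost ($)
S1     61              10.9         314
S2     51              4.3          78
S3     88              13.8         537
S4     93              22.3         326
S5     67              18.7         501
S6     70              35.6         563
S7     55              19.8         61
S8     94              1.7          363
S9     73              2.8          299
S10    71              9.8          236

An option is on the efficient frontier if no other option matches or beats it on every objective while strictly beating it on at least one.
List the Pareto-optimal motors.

S1, S4, S6, S7, S8, S9, S10

S1: not dominated.
S2: dominated by S7 (efficiency 55≥51, torque 19.8≥4.3, cost 61≤78).
S3: dominated by S4 (efficiency 93≥88, torque 22.3≥13.8, cost 326≤537).
S4: not dominated.
S5: dominated by S4 (efficiency 93≥67, torque 22.3≥18.7, cost 326≤501).
S6: not dominated (best torque).
S7: not dominated (best cost).
S8: not dominated (best efficiency).
S9: not dominated.
S10: not dominated.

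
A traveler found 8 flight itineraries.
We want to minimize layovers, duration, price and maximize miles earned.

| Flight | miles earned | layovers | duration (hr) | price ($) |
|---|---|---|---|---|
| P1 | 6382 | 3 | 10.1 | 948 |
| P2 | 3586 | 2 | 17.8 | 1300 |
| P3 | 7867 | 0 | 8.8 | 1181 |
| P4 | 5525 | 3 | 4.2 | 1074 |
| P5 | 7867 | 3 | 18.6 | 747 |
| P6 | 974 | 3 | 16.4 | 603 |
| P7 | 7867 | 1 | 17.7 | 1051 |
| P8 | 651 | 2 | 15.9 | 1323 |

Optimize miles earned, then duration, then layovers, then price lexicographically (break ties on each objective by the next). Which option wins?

P3

First maximize miles earned: best is 7867, kept {P3, P5, P7}.
Then minimize duration: best is 8.8, kept {P3}.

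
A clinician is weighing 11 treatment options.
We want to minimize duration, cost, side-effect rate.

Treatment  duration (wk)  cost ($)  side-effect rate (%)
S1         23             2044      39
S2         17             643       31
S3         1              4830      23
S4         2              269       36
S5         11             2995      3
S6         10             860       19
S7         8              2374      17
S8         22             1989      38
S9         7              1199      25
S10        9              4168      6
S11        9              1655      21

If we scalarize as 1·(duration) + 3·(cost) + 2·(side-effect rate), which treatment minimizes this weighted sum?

S1: 1·23 + 3·2044 + 2·39 = 6233
S2: 1·17 + 3·643 + 2·31 = 2008
S3: 1·1 + 3·4830 + 2·23 = 14537
S4: 1·2 + 3·269 + 2·36 = 881
S5: 1·11 + 3·2995 + 2·3 = 9002
S6: 1·10 + 3·860 + 2·19 = 2628
S7: 1·8 + 3·2374 + 2·17 = 7164
S8: 1·22 + 3·1989 + 2·38 = 6065
S9: 1·7 + 3·1199 + 2·25 = 3654
S10: 1·9 + 3·4168 + 2·6 = 12525
S11: 1·9 + 3·1655 + 2·21 = 5016
Lowest: S4 at 881.

S4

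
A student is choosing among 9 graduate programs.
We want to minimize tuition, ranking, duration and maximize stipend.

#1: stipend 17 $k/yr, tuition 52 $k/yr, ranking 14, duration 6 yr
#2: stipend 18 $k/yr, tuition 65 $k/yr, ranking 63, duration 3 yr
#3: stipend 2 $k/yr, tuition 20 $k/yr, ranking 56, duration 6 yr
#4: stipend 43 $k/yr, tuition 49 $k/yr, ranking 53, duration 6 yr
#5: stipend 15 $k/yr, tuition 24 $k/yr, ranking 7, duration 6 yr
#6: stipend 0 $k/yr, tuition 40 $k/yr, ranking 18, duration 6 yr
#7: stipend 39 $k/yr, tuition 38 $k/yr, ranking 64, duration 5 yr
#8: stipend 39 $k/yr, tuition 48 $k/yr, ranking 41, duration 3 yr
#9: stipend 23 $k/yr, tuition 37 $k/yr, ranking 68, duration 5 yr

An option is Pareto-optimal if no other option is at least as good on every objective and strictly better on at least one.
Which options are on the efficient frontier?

#1: not dominated.
#2: dominated by #8 (stipend 39≥18, tuition 48≤65, ranking 41≤63, duration 3≤3).
#3: not dominated (best tuition).
#4: not dominated (best stipend).
#5: not dominated (best ranking).
#6: dominated by #5 (stipend 15≥0, tuition 24≤40, ranking 7≤18, duration 6≤6).
#7: not dominated.
#8: not dominated.
#9: not dominated.

#1, #3, #4, #5, #7, #8, #9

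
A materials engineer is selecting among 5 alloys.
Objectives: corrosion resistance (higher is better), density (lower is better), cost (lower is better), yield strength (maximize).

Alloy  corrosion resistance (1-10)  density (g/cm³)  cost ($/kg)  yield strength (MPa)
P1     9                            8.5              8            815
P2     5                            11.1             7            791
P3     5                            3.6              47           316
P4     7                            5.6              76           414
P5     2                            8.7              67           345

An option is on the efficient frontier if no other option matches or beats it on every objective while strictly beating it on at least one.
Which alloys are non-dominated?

P1, P2, P3, P4

P1: not dominated (best corrosion resistance).
P2: not dominated (best cost).
P3: not dominated (best density).
P4: not dominated.
P5: dominated by P1 (corrosion resistance 9≥2, density 8.5≤8.7, cost 8≤67, yield strength 815≥345).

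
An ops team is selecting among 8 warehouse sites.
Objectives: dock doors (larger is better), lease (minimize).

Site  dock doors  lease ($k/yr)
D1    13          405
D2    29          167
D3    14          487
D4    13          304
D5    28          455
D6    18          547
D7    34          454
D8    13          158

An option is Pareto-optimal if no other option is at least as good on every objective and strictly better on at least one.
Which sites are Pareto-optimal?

D1: dominated by D2 (dock doors 29≥13, lease 167≤405).
D2: not dominated.
D3: dominated by D2 (dock doors 29≥14, lease 167≤487).
D4: dominated by D2 (dock doors 29≥13, lease 167≤304).
D5: dominated by D2 (dock doors 29≥28, lease 167≤455).
D6: dominated by D2 (dock doors 29≥18, lease 167≤547).
D7: not dominated (best dock doors).
D8: not dominated (best lease).

D2, D7, D8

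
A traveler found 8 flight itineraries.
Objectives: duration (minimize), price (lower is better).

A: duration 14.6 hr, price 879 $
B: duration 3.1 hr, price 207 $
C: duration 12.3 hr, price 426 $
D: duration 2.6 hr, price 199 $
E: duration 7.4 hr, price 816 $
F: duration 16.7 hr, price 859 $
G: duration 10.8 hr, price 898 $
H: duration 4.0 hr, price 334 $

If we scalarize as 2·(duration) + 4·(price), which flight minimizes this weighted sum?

D

A: 2·14.6 + 4·879 = 3545.2
B: 2·3.1 + 4·207 = 834.2
C: 2·12.3 + 4·426 = 1728.6
D: 2·2.6 + 4·199 = 801.2
E: 2·7.4 + 4·816 = 3278.8
F: 2·16.7 + 4·859 = 3469.4
G: 2·10.8 + 4·898 = 3613.6
H: 2·4.0 + 4·334 = 1344.0
Lowest: D at 801.2.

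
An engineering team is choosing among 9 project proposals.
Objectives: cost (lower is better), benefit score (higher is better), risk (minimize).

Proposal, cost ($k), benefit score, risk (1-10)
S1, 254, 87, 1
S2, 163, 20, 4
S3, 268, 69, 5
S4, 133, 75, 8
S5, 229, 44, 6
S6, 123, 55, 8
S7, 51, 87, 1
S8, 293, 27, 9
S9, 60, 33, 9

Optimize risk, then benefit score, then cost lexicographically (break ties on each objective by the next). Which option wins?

S7

First minimize risk: best is 1, kept {S1, S7}.
Then maximize benefit score: best is 87, kept {S1, S7}.
Then minimize cost: best is 51, kept {S7}.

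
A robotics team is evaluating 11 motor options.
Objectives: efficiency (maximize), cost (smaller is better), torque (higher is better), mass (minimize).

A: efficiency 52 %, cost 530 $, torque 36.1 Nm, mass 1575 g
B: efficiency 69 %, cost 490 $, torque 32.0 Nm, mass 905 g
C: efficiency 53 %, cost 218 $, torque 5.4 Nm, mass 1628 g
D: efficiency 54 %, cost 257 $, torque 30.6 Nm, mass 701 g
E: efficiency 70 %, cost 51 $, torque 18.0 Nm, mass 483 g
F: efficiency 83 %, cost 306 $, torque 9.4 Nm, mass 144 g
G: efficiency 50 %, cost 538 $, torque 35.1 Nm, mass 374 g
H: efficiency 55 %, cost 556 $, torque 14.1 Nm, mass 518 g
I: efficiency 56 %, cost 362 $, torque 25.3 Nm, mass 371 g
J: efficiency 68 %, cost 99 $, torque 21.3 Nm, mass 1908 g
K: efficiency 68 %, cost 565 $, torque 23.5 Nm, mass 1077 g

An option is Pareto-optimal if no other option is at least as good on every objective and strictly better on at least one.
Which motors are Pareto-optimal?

A, B, D, E, F, G, I, J

A: not dominated (best torque).
B: not dominated.
C: dominated by E (efficiency 70≥53, cost 51≤218, torque 18.0≥5.4, mass 483≤1628).
D: not dominated.
E: not dominated (best cost).
F: not dominated (best efficiency).
G: not dominated.
H: dominated by E (efficiency 70≥55, cost 51≤556, torque 18.0≥14.1, mass 483≤518).
I: not dominated.
J: not dominated.
K: dominated by B (efficiency 69≥68, cost 490≤565, torque 32.0≥23.5, mass 905≤1077).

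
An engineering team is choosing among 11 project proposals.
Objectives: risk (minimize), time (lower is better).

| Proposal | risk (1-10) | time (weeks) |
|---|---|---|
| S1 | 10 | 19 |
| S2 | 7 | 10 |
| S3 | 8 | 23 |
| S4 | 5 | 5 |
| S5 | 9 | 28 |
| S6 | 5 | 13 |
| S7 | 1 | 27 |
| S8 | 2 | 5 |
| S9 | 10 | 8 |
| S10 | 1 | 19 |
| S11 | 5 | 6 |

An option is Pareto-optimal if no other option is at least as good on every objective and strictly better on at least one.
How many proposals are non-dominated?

2

S1: dominated by S2 (risk 7≤10, time 10≤19).
S2: dominated by S4 (risk 5≤7, time 5≤10).
S3: dominated by S2 (risk 7≤8, time 10≤23).
S4: dominated by S8 (risk 2≤5, time 5≤5).
S5: dominated by S2 (risk 7≤9, time 10≤28).
S6: dominated by S4 (risk 5≤5, time 5≤13).
S7: dominated by S10 (risk 1≤1, time 19≤27).
S8: not dominated.
S9: dominated by S4 (risk 5≤10, time 5≤8).
S10: not dominated.
S11: dominated by S4 (risk 5≤5, time 5≤6).
Pareto-optimal: S8, S10 → 2.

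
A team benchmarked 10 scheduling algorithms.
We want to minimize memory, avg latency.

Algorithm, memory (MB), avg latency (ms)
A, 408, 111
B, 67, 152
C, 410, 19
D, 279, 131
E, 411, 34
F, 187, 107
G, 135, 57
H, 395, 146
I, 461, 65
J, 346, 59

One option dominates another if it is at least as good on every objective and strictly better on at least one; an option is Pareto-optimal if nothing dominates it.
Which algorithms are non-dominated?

A: dominated by F (memory 187≤408, avg latency 107≤111).
B: not dominated (best memory).
C: not dominated (best avg latency).
D: dominated by F (memory 187≤279, avg latency 107≤131).
E: dominated by C (memory 410≤411, avg latency 19≤34).
F: dominated by G (memory 135≤187, avg latency 57≤107).
G: not dominated.
H: dominated by D (memory 279≤395, avg latency 131≤146).
I: dominated by C (memory 410≤461, avg latency 19≤65).
J: dominated by G (memory 135≤346, avg latency 57≤59).

B, C, G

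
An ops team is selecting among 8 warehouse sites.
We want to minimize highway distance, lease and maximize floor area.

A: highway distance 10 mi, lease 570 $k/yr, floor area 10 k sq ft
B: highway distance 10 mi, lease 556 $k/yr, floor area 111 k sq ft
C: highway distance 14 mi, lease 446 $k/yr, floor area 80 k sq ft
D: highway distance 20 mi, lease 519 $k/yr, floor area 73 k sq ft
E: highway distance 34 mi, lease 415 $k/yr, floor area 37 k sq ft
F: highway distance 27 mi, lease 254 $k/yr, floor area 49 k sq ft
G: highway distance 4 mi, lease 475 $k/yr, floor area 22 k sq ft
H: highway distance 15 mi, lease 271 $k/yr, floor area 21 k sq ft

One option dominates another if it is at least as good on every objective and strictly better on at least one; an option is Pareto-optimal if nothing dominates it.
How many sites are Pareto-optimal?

A: dominated by B (highway distance 10≤10, lease 556≤570, floor area 111≥10).
B: not dominated (best floor area).
C: not dominated.
D: dominated by C (highway distance 14≤20, lease 446≤519, floor area 80≥73).
E: dominated by F (highway distance 27≤34, lease 254≤415, floor area 49≥37).
F: not dominated (best lease).
G: not dominated (best highway distance).
H: not dominated.
Pareto-optimal: B, C, F, G, H → 5.

5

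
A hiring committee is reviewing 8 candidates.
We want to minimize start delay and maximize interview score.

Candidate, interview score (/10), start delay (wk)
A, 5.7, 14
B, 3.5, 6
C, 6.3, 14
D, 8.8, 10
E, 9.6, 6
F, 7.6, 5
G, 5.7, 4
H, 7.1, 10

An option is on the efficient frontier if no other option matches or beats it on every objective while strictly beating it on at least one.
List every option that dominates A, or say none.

C: interview score 6.3≥5.7, start delay 14≤14 — dominates A.
D: interview score 8.8≥5.7, start delay 10≤14 — dominates A.
E: interview score 9.6≥5.7, start delay 6≤14 — dominates A.
F: interview score 7.6≥5.7, start delay 5≤14 — dominates A.
G: interview score 5.7≥5.7, start delay 4≤14 — dominates A.
H: interview score 7.1≥5.7, start delay 10≤14 — dominates A.
Others (B) are each worse than A on at least one objective.

C, D, E, F, G, H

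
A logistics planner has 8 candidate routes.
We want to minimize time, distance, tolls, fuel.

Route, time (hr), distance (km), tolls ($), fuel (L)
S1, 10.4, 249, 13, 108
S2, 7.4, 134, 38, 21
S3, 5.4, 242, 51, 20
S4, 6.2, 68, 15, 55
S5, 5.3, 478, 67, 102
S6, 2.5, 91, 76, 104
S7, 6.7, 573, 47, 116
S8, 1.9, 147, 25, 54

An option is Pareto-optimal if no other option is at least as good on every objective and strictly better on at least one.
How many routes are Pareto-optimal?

6

S1: not dominated (best tolls).
S2: not dominated.
S3: not dominated (best fuel).
S4: not dominated (best distance).
S5: dominated by S8 (time 1.9≤5.3, distance 147≤478, tolls 25≤67, fuel 54≤102).
S6: not dominated.
S7: dominated by S4 (time 6.2≤6.7, distance 68≤573, tolls 15≤47, fuel 55≤116).
S8: not dominated (best time).
Pareto-optimal: S1, S2, S3, S4, S6, S8 → 6.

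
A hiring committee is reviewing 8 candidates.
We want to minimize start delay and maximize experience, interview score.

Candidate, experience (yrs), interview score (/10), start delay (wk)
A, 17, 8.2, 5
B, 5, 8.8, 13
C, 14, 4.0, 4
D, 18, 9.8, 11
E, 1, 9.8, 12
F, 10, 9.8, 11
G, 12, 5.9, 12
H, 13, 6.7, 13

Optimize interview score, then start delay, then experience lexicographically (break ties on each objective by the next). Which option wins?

First maximize interview score: best is 9.8, kept {D, E, F}.
Then minimize start delay: best is 11, kept {D, F}.
Then maximize experience: best is 18, kept {D}.

D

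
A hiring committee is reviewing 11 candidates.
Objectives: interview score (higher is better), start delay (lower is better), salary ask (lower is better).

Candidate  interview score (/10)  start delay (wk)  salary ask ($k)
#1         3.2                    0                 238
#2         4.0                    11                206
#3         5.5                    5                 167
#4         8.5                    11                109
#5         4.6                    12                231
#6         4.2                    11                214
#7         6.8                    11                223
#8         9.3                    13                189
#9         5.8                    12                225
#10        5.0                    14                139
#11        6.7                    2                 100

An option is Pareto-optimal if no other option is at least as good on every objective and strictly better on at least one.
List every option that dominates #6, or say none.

#3, #4, #11

#3: interview score 5.5≥4.2, start delay 5≤11, salary ask 167≤214 — dominates #6.
#4: interview score 8.5≥4.2, start delay 11≤11, salary ask 109≤214 — dominates #6.
#11: interview score 6.7≥4.2, start delay 2≤11, salary ask 100≤214 — dominates #6.
Others (#1, #2, #5, #7, #8, #9, #10) are each worse than #6 on at least one objective.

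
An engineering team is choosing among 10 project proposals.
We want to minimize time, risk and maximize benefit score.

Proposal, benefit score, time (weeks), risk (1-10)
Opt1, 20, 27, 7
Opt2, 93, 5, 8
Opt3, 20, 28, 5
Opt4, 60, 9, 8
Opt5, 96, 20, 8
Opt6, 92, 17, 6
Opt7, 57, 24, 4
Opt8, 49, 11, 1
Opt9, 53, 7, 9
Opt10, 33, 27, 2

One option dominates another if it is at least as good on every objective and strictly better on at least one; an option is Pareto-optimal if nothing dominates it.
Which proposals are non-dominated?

Opt1: dominated by Opt6 (benefit score 92≥20, time 17≤27, risk 6≤7).
Opt2: not dominated (best time).
Opt3: dominated by Opt7 (benefit score 57≥20, time 24≤28, risk 4≤5).
Opt4: dominated by Opt2 (benefit score 93≥60, time 5≤9, risk 8≤8).
Opt5: not dominated (best benefit score).
Opt6: not dominated.
Opt7: not dominated.
Opt8: not dominated (best risk).
Opt9: dominated by Opt2 (benefit score 93≥53, time 5≤7, risk 8≤9).
Opt10: dominated by Opt8 (benefit score 49≥33, time 11≤27, risk 1≤2).

Opt2, Opt5, Opt6, Opt7, Opt8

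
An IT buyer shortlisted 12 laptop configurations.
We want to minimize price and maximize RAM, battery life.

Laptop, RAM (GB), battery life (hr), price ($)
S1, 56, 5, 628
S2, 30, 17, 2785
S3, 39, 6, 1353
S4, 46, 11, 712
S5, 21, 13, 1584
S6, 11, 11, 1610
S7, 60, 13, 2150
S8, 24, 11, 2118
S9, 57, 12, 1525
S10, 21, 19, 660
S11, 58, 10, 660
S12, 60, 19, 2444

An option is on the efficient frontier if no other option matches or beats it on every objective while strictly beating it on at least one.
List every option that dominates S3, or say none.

S4: RAM 46≥39, battery life 11≥6, price 712≤1353 — dominates S3.
S11: RAM 58≥39, battery life 10≥6, price 660≤1353 — dominates S3.
Others (S1, S2, S5, S6, S7, S8, S9, S10, S12) are each worse than S3 on at least one objective.

S4, S11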